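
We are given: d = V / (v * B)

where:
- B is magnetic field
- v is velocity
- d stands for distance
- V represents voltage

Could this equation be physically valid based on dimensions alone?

Yes

B (magnetic field) has dimensions [I^-1 M T^-2].
v (velocity) has dimensions [L T^-1].
d (distance) has dimensions [L].
V (voltage) has dimensions [I^-1 L^2 M T^-3].

Left side: [L]
Right side: [L]

Both sides have the same dimensions, so the equation is dimensionally consistent.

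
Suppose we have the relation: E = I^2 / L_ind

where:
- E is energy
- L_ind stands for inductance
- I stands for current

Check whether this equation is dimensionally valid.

No

E (energy) has dimensions [L^2 M T^-2].
L_ind (inductance) has dimensions [I^-2 L^2 M T^-2].
I (current) has dimensions [I].

Left side: [L^2 M T^-2]
Right side: [I^4 L^-2 M^-1 T^2]

The two sides have different dimensions, so the equation is NOT dimensionally consistent.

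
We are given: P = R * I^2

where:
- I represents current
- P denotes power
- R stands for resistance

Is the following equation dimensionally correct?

Yes

I (current) has dimensions [I].
P (power) has dimensions [L^2 M T^-3].
R (resistance) has dimensions [I^-2 L^2 M T^-3].

Left side: [L^2 M T^-3]
Right side: [L^2 M T^-3]

Both sides have the same dimensions, so the equation is dimensionally consistent.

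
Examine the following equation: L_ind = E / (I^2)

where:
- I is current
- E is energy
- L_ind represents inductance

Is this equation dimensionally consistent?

Yes

I (current) has dimensions [I].
E (energy) has dimensions [L^2 M T^-2].
L_ind (inductance) has dimensions [I^-2 L^2 M T^-2].

Left side: [I^-2 L^2 M T^-2]
Right side: [I^-2 L^2 M T^-2]

Both sides have the same dimensions, so the equation is dimensionally consistent.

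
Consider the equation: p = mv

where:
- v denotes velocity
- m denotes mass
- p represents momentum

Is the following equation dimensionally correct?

Yes

v (velocity) has dimensions [L T^-1].
m (mass) has dimensions [M].
p (momentum) has dimensions [L M T^-1].

Left side: [L M T^-1]
Right side: [L M T^-1]

Both sides have the same dimensions, so the equation is dimensionally consistent.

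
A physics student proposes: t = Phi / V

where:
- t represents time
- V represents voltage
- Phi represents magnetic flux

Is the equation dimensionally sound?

Yes

t (time) has dimensions [T].
V (voltage) has dimensions [I^-1 L^2 M T^-3].
Phi (magnetic flux) has dimensions [I^-1 L^2 M T^-2].

Left side: [T]
Right side: [T]

Both sides have the same dimensions, so the equation is dimensionally consistent.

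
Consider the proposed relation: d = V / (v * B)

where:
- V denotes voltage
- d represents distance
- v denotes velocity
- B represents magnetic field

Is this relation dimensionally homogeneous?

Yes

V (voltage) has dimensions [I^-1 L^2 M T^-3].
d (distance) has dimensions [L].
v (velocity) has dimensions [L T^-1].
B (magnetic field) has dimensions [I^-1 M T^-2].

Left side: [L]
Right side: [L]

Both sides have the same dimensions, so the equation is dimensionally consistent.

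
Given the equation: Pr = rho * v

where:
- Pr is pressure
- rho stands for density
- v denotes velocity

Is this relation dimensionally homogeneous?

No

Pr (pressure) has dimensions [L^-1 M T^-2].
rho (density) has dimensions [L^-3 M].
v (velocity) has dimensions [L T^-1].

Left side: [L^-1 M T^-2]
Right side: [L^-2 M T^-1]

The two sides have different dimensions, so the equation is NOT dimensionally consistent.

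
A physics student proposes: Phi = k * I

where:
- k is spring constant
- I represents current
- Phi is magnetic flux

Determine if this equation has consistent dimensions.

No

k (spring constant) has dimensions [M T^-2].
I (current) has dimensions [I].
Phi (magnetic flux) has dimensions [I^-1 L^2 M T^-2].

Left side: [I^-1 L^2 M T^-2]
Right side: [I M T^-2]

The two sides have different dimensions, so the equation is NOT dimensionally consistent.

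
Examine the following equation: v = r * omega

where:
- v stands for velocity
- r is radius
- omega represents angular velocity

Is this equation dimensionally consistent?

Yes

v (velocity) has dimensions [L T^-1].
r (radius) has dimensions [L].
omega (angular velocity) has dimensions [T^-1].

Left side: [L T^-1]
Right side: [L T^-1]

Both sides have the same dimensions, so the equation is dimensionally consistent.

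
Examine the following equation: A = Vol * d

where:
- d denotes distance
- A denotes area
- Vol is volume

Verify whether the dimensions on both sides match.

No

d (distance) has dimensions [L].
A (area) has dimensions [L^2].
Vol (volume) has dimensions [L^3].

Left side: [L^2]
Right side: [L^4]

The two sides have different dimensions, so the equation is NOT dimensionally consistent.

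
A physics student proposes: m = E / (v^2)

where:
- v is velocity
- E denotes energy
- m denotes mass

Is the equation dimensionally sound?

Yes

v (velocity) has dimensions [L T^-1].
E (energy) has dimensions [L^2 M T^-2].
m (mass) has dimensions [M].

Left side: [M]
Right side: [M]

Both sides have the same dimensions, so the equation is dimensionally consistent.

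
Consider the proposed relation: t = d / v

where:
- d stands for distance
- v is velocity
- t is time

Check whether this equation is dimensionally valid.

Yes

d (distance) has dimensions [L].
v (velocity) has dimensions [L T^-1].
t (time) has dimensions [T].

Left side: [T]
Right side: [T]

Both sides have the same dimensions, so the equation is dimensionally consistent.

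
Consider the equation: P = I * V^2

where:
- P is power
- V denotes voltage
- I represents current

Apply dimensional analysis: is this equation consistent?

No

P (power) has dimensions [L^2 M T^-3].
V (voltage) has dimensions [I^-1 L^2 M T^-3].
I (current) has dimensions [I].

Left side: [L^2 M T^-3]
Right side: [I^-1 L^4 M^2 T^-6]

The two sides have different dimensions, so the equation is NOT dimensionally consistent.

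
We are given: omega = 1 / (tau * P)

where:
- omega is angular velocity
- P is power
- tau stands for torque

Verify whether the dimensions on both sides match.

No

omega (angular velocity) has dimensions [T^-1].
P (power) has dimensions [L^2 M T^-3].
tau (torque) has dimensions [L^2 M T^-2].

Left side: [T^-1]
Right side: [L^-4 M^-2 T^5]

The two sides have different dimensions, so the equation is NOT dimensionally consistent.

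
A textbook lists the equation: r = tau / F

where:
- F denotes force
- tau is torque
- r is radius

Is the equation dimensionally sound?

Yes

F (force) has dimensions [L M T^-2].
tau (torque) has dimensions [L^2 M T^-2].
r (radius) has dimensions [L].

Left side: [L]
Right side: [L]

Both sides have the same dimensions, so the equation is dimensionally consistent.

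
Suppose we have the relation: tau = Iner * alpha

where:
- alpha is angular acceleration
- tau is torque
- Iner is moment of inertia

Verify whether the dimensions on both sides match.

Yes

alpha (angular acceleration) has dimensions [T^-2].
tau (torque) has dimensions [L^2 M T^-2].
Iner (moment of inertia) has dimensions [L^2 M].

Left side: [L^2 M T^-2]
Right side: [L^2 M T^-2]

Both sides have the same dimensions, so the equation is dimensionally consistent.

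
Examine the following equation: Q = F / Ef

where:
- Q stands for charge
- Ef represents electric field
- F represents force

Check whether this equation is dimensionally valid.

Yes

Q (charge) has dimensions [I T].
Ef (electric field) has dimensions [I^-1 L M T^-3].
F (force) has dimensions [L M T^-2].

Left side: [I T]
Right side: [I T]

Both sides have the same dimensions, so the equation is dimensionally consistent.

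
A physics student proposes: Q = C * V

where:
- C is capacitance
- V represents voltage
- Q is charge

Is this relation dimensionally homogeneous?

Yes

C (capacitance) has dimensions [I^2 L^-2 M^-1 T^4].
V (voltage) has dimensions [I^-1 L^2 M T^-3].
Q (charge) has dimensions [I T].

Left side: [I T]
Right side: [I T]

Both sides have the same dimensions, so the equation is dimensionally consistent.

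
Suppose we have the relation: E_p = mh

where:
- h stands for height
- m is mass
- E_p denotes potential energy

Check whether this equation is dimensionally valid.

No

h (height) has dimensions [L].
m (mass) has dimensions [M].
E_p (potential energy) has dimensions [L^2 M T^-2].

Left side: [L^2 M T^-2]
Right side: [L M]

The two sides have different dimensions, so the equation is NOT dimensionally consistent.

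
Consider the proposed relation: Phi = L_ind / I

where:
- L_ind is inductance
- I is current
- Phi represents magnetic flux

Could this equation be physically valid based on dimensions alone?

No

L_ind (inductance) has dimensions [I^-2 L^2 M T^-2].
I (current) has dimensions [I].
Phi (magnetic flux) has dimensions [I^-1 L^2 M T^-2].

Left side: [I^-1 L^2 M T^-2]
Right side: [I^-3 L^2 M T^-2]

The two sides have different dimensions, so the equation is NOT dimensionally consistent.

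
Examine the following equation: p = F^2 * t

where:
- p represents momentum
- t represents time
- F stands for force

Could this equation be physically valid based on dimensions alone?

No

p (momentum) has dimensions [L M T^-1].
t (time) has dimensions [T].
F (force) has dimensions [L M T^-2].

Left side: [L M T^-1]
Right side: [L^2 M^2 T^-3]

The two sides have different dimensions, so the equation is NOT dimensionally consistent.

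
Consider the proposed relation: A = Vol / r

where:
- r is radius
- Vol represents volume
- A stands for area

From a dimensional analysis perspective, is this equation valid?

Yes

r (radius) has dimensions [L].
Vol (volume) has dimensions [L^3].
A (area) has dimensions [L^2].

Left side: [L^2]
Right side: [L^2]

Both sides have the same dimensions, so the equation is dimensionally consistent.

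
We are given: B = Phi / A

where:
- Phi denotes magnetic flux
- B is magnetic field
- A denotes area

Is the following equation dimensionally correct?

Yes

Phi (magnetic flux) has dimensions [I^-1 L^2 M T^-2].
B (magnetic field) has dimensions [I^-1 M T^-2].
A (area) has dimensions [L^2].

Left side: [I^-1 M T^-2]
Right side: [I^-1 M T^-2]

Both sides have the same dimensions, so the equation is dimensionally consistent.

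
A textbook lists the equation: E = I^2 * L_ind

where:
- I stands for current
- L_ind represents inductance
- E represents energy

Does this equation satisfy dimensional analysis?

Yes

I (current) has dimensions [I].
L_ind (inductance) has dimensions [I^-2 L^2 M T^-2].
E (energy) has dimensions [L^2 M T^-2].

Left side: [L^2 M T^-2]
Right side: [L^2 M T^-2]

Both sides have the same dimensions, so the equation is dimensionally consistent.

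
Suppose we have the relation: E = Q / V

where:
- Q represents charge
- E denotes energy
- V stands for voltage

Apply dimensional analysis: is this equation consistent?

No

Q (charge) has dimensions [I T].
E (energy) has dimensions [L^2 M T^-2].
V (voltage) has dimensions [I^-1 L^2 M T^-3].

Left side: [L^2 M T^-2]
Right side: [I^2 L^-2 M^-1 T^4]

The two sides have different dimensions, so the equation is NOT dimensionally consistent.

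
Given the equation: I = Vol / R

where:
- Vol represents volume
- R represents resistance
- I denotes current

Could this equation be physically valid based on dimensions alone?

No

Vol (volume) has dimensions [L^3].
R (resistance) has dimensions [I^-2 L^2 M T^-3].
I (current) has dimensions [I].

Left side: [I]
Right side: [I^2 L M^-1 T^3]

The two sides have different dimensions, so the equation is NOT dimensionally consistent.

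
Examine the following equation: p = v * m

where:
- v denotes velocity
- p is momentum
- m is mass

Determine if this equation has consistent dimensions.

Yes

v (velocity) has dimensions [L T^-1].
p (momentum) has dimensions [L M T^-1].
m (mass) has dimensions [M].

Left side: [L M T^-1]
Right side: [L M T^-1]

Both sides have the same dimensions, so the equation is dimensionally consistent.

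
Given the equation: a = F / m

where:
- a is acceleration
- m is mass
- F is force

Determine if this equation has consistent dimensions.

Yes

a (acceleration) has dimensions [L T^-2].
m (mass) has dimensions [M].
F (force) has dimensions [L M T^-2].

Left side: [L T^-2]
Right side: [L T^-2]

Both sides have the same dimensions, so the equation is dimensionally consistent.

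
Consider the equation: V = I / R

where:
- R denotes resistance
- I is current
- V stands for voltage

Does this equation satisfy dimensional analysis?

No

R (resistance) has dimensions [I^-2 L^2 M T^-3].
I (current) has dimensions [I].
V (voltage) has dimensions [I^-1 L^2 M T^-3].

Left side: [I^-1 L^2 M T^-3]
Right side: [I^3 L^-2 M^-1 T^3]

The two sides have different dimensions, so the equation is NOT dimensionally consistent.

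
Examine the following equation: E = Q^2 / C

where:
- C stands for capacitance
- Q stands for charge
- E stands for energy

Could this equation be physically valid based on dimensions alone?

Yes

C (capacitance) has dimensions [I^2 L^-2 M^-1 T^4].
Q (charge) has dimensions [I T].
E (energy) has dimensions [L^2 M T^-2].

Left side: [L^2 M T^-2]
Right side: [L^2 M T^-2]

Both sides have the same dimensions, so the equation is dimensionally consistent.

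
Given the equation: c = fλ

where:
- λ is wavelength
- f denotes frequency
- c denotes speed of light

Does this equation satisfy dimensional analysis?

Yes

λ (wavelength) has dimensions [L].
f (frequency) has dimensions [T^-1].
c (speed of light) has dimensions [L T^-1].

Left side: [L T^-1]
Right side: [L T^-1]

Both sides have the same dimensions, so the equation is dimensionally consistent.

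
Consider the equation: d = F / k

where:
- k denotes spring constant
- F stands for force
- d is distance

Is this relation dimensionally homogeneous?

Yes

k (spring constant) has dimensions [M T^-2].
F (force) has dimensions [L M T^-2].
d (distance) has dimensions [L].

Left side: [L]
Right side: [L]

Both sides have the same dimensions, so the equation is dimensionally consistent.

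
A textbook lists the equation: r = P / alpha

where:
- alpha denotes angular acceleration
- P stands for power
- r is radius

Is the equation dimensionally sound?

No

alpha (angular acceleration) has dimensions [T^-2].
P (power) has dimensions [L^2 M T^-3].
r (radius) has dimensions [L].

Left side: [L]
Right side: [L^2 M T^-1]

The two sides have different dimensions, so the equation is NOT dimensionally consistent.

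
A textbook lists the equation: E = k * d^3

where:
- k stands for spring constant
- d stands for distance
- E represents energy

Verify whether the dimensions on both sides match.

No

k (spring constant) has dimensions [M T^-2].
d (distance) has dimensions [L].
E (energy) has dimensions [L^2 M T^-2].

Left side: [L^2 M T^-2]
Right side: [L^3 M T^-2]

The two sides have different dimensions, so the equation is NOT dimensionally consistent.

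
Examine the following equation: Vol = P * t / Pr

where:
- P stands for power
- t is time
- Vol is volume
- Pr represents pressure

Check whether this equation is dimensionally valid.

Yes

P (power) has dimensions [L^2 M T^-3].
t (time) has dimensions [T].
Vol (volume) has dimensions [L^3].
Pr (pressure) has dimensions [L^-1 M T^-2].

Left side: [L^3]
Right side: [L^3]

Both sides have the same dimensions, so the equation is dimensionally consistent.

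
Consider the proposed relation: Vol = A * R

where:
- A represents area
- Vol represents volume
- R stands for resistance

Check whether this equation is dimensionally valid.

No

A (area) has dimensions [L^2].
Vol (volume) has dimensions [L^3].
R (resistance) has dimensions [I^-2 L^2 M T^-3].

Left side: [L^3]
Right side: [I^-2 L^4 M T^-3]

The two sides have different dimensions, so the equation is NOT dimensionally consistent.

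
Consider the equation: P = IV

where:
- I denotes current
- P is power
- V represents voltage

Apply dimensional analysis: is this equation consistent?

Yes

I (current) has dimensions [I].
P (power) has dimensions [L^2 M T^-3].
V (voltage) has dimensions [I^-1 L^2 M T^-3].

Left side: [L^2 M T^-3]
Right side: [L^2 M T^-3]

Both sides have the same dimensions, so the equation is dimensionally consistent.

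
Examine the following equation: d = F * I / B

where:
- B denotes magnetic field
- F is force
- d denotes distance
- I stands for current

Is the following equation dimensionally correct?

No

B (magnetic field) has dimensions [I^-1 M T^-2].
F (force) has dimensions [L M T^-2].
d (distance) has dimensions [L].
I (current) has dimensions [I].

Left side: [L]
Right side: [I^2 L]

The two sides have different dimensions, so the equation is NOT dimensionally consistent.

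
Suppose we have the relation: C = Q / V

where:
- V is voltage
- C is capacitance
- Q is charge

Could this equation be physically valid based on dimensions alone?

Yes

V (voltage) has dimensions [I^-1 L^2 M T^-3].
C (capacitance) has dimensions [I^2 L^-2 M^-1 T^4].
Q (charge) has dimensions [I T].

Left side: [I^2 L^-2 M^-1 T^4]
Right side: [I^2 L^-2 M^-1 T^4]

Both sides have the same dimensions, so the equation is dimensionally consistent.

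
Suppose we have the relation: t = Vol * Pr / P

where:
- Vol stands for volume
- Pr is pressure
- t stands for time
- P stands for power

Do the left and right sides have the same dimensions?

Yes

Vol (volume) has dimensions [L^3].
Pr (pressure) has dimensions [L^-1 M T^-2].
t (time) has dimensions [T].
P (power) has dimensions [L^2 M T^-3].

Left side: [T]
Right side: [T]

Both sides have the same dimensions, so the equation is dimensionally consistent.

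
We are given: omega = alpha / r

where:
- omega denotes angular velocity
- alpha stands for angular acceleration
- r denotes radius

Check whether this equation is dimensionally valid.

No

omega (angular velocity) has dimensions [T^-1].
alpha (angular acceleration) has dimensions [T^-2].
r (radius) has dimensions [L].

Left side: [T^-1]
Right side: [L^-1 T^-2]

The two sides have different dimensions, so the equation is NOT dimensionally consistent.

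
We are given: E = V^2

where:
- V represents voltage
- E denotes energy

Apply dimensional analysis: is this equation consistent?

No

V (voltage) has dimensions [I^-1 L^2 M T^-3].
E (energy) has dimensions [L^2 M T^-2].

Left side: [L^2 M T^-2]
Right side: [I^-2 L^4 M^2 T^-6]

The two sides have different dimensions, so the equation is NOT dimensionally consistent.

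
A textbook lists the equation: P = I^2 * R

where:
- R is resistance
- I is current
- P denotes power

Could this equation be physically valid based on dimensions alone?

Yes

R (resistance) has dimensions [I^-2 L^2 M T^-3].
I (current) has dimensions [I].
P (power) has dimensions [L^2 M T^-3].

Left side: [L^2 M T^-3]
Right side: [L^2 M T^-3]

Both sides have the same dimensions, so the equation is dimensionally consistent.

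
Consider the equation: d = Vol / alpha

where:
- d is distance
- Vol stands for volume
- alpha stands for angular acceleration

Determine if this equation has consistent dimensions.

No

d (distance) has dimensions [L].
Vol (volume) has dimensions [L^3].
alpha (angular acceleration) has dimensions [T^-2].

Left side: [L]
Right side: [L^3 T^2]

The two sides have different dimensions, so the equation is NOT dimensionally consistent.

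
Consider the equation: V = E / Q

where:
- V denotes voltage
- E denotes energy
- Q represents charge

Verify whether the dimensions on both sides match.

Yes

V (voltage) has dimensions [I^-1 L^2 M T^-3].
E (energy) has dimensions [L^2 M T^-2].
Q (charge) has dimensions [I T].

Left side: [I^-1 L^2 M T^-3]
Right side: [I^-1 L^2 M T^-3]

Both sides have the same dimensions, so the equation is dimensionally consistent.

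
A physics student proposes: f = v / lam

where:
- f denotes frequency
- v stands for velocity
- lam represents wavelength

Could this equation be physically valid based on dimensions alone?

Yes

f (frequency) has dimensions [T^-1].
v (velocity) has dimensions [L T^-1].
lam (wavelength) has dimensions [L].

Left side: [T^-1]
Right side: [T^-1]

Both sides have the same dimensions, so the equation is dimensionally consistent.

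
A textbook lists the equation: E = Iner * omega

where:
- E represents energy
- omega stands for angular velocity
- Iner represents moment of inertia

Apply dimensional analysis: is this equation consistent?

No

E (energy) has dimensions [L^2 M T^-2].
omega (angular velocity) has dimensions [T^-1].
Iner (moment of inertia) has dimensions [L^2 M].

Left side: [L^2 M T^-2]
Right side: [L^2 M T^-1]

The two sides have different dimensions, so the equation is NOT dimensionally consistent.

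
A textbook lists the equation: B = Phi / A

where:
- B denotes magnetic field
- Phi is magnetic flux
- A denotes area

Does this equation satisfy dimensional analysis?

Yes

B (magnetic field) has dimensions [I^-1 M T^-2].
Phi (magnetic flux) has dimensions [I^-1 L^2 M T^-2].
A (area) has dimensions [L^2].

Left side: [I^-1 M T^-2]
Right side: [I^-1 M T^-2]

Both sides have the same dimensions, so the equation is dimensionally consistent.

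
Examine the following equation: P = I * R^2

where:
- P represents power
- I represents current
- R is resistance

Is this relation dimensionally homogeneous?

No

P (power) has dimensions [L^2 M T^-3].
I (current) has dimensions [I].
R (resistance) has dimensions [I^-2 L^2 M T^-3].

Left side: [L^2 M T^-3]
Right side: [I^-3 L^4 M^2 T^-6]

The two sides have different dimensions, so the equation is NOT dimensionally consistent.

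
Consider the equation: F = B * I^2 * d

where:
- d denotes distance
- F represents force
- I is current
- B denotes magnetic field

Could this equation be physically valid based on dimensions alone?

No

d (distance) has dimensions [L].
F (force) has dimensions [L M T^-2].
I (current) has dimensions [I].
B (magnetic field) has dimensions [I^-1 M T^-2].

Left side: [L M T^-2]
Right side: [I L M T^-2]

The two sides have different dimensions, so the equation is NOT dimensionally consistent.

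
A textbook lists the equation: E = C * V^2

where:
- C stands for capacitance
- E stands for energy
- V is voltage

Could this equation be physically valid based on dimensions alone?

Yes

C (capacitance) has dimensions [I^2 L^-2 M^-1 T^4].
E (energy) has dimensions [L^2 M T^-2].
V (voltage) has dimensions [I^-1 L^2 M T^-3].

Left side: [L^2 M T^-2]
Right side: [L^2 M T^-2]

Both sides have the same dimensions, so the equation is dimensionally consistent.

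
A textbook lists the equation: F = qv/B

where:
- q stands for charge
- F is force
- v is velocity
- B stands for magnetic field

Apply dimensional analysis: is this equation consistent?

No

q (charge) has dimensions [I T].
F (force) has dimensions [L M T^-2].
v (velocity) has dimensions [L T^-1].
B (magnetic field) has dimensions [I^-1 M T^-2].

Left side: [L M T^-2]
Right side: [I^2 L M^-1 T^2]

The two sides have different dimensions, so the equation is NOT dimensionally consistent.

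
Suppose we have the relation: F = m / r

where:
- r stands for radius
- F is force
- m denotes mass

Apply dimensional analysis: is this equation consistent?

No

r (radius) has dimensions [L].
F (force) has dimensions [L M T^-2].
m (mass) has dimensions [M].

Left side: [L M T^-2]
Right side: [L^-1 M]

The two sides have different dimensions, so the equation is NOT dimensionally consistent.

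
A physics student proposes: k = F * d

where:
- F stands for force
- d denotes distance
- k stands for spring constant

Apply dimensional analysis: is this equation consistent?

No

F (force) has dimensions [L M T^-2].
d (distance) has dimensions [L].
k (spring constant) has dimensions [M T^-2].

Left side: [M T^-2]
Right side: [L^2 M T^-2]

The two sides have different dimensions, so the equation is NOT dimensionally consistent.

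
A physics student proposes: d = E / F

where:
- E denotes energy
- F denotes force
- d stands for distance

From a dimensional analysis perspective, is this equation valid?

Yes

E (energy) has dimensions [L^2 M T^-2].
F (force) has dimensions [L M T^-2].
d (distance) has dimensions [L].

Left side: [L]
Right side: [L]

Both sides have the same dimensions, so the equation is dimensionally consistent.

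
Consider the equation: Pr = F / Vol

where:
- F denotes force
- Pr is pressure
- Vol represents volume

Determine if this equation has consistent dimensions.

No

F (force) has dimensions [L M T^-2].
Pr (pressure) has dimensions [L^-1 M T^-2].
Vol (volume) has dimensions [L^3].

Left side: [L^-1 M T^-2]
Right side: [L^-2 M T^-2]

The two sides have different dimensions, so the equation is NOT dimensionally consistent.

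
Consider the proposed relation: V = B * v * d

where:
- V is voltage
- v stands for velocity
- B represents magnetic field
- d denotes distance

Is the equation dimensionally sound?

Yes

V (voltage) has dimensions [I^-1 L^2 M T^-3].
v (velocity) has dimensions [L T^-1].
B (magnetic field) has dimensions [I^-1 M T^-2].
d (distance) has dimensions [L].

Left side: [I^-1 L^2 M T^-3]
Right side: [I^-1 L^2 M T^-3]

Both sides have the same dimensions, so the equation is dimensionally consistent.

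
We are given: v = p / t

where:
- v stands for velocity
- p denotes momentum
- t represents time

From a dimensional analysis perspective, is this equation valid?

No

v (velocity) has dimensions [L T^-1].
p (momentum) has dimensions [L M T^-1].
t (time) has dimensions [T].

Left side: [L T^-1]
Right side: [L M T^-2]

The two sides have different dimensions, so the equation is NOT dimensionally consistent.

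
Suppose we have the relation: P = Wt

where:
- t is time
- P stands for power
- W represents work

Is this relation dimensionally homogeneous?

No

t (time) has dimensions [T].
P (power) has dimensions [L^2 M T^-3].
W (work) has dimensions [L^2 M T^-2].

Left side: [L^2 M T^-3]
Right side: [L^2 M T^-1]

The two sides have different dimensions, so the equation is NOT dimensionally consistent.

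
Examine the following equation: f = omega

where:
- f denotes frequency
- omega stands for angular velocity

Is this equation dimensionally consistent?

Yes

f (frequency) has dimensions [T^-1].
omega (angular velocity) has dimensions [T^-1].

Left side: [T^-1]
Right side: [T^-1]

Both sides have the same dimensions, so the equation is dimensionally consistent.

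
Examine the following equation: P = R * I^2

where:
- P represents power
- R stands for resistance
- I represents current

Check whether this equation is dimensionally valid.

Yes

P (power) has dimensions [L^2 M T^-3].
R (resistance) has dimensions [I^-2 L^2 M T^-3].
I (current) has dimensions [I].

Left side: [L^2 M T^-3]
Right side: [L^2 M T^-3]

Both sides have the same dimensions, so the equation is dimensionally consistent.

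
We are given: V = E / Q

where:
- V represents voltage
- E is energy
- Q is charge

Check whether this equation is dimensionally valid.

Yes

V (voltage) has dimensions [I^-1 L^2 M T^-3].
E (energy) has dimensions [L^2 M T^-2].
Q (charge) has dimensions [I T].

Left side: [I^-1 L^2 M T^-3]
Right side: [I^-1 L^2 M T^-3]

Both sides have the same dimensions, so the equation is dimensionally consistent.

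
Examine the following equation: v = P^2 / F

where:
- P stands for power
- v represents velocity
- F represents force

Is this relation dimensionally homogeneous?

No

P (power) has dimensions [L^2 M T^-3].
v (velocity) has dimensions [L T^-1].
F (force) has dimensions [L M T^-2].

Left side: [L T^-1]
Right side: [L^3 M T^-4]

The two sides have different dimensions, so the equation is NOT dimensionally consistent.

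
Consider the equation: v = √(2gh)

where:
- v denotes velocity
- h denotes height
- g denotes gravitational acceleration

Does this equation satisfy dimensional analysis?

Yes

v (velocity) has dimensions [L T^-1].
h (height) has dimensions [L].
g (gravitational acceleration) has dimensions [L T^-2].

Left side: [L T^-1]
Right side: [L T^-1]

Both sides have the same dimensions, so the equation is dimensionally consistent.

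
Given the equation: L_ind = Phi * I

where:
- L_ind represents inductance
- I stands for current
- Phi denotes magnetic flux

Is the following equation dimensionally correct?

No

L_ind (inductance) has dimensions [I^-2 L^2 M T^-2].
I (current) has dimensions [I].
Phi (magnetic flux) has dimensions [I^-1 L^2 M T^-2].

Left side: [I^-2 L^2 M T^-2]
Right side: [L^2 M T^-2]

The two sides have different dimensions, so the equation is NOT dimensionally consistent.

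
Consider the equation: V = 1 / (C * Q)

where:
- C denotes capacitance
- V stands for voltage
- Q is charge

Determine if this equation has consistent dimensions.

No

C (capacitance) has dimensions [I^2 L^-2 M^-1 T^4].
V (voltage) has dimensions [I^-1 L^2 M T^-3].
Q (charge) has dimensions [I T].

Left side: [I^-1 L^2 M T^-3]
Right side: [I^-3 L^2 M T^-5]

The two sides have different dimensions, so the equation is NOT dimensionally consistent.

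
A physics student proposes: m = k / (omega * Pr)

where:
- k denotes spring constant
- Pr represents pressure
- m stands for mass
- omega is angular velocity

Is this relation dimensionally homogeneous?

No

k (spring constant) has dimensions [M T^-2].
Pr (pressure) has dimensions [L^-1 M T^-2].
m (mass) has dimensions [M].
omega (angular velocity) has dimensions [T^-1].

Left side: [M]
Right side: [L T]

The two sides have different dimensions, so the equation is NOT dimensionally consistent.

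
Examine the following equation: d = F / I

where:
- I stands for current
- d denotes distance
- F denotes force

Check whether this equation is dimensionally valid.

No

I (current) has dimensions [I].
d (distance) has dimensions [L].
F (force) has dimensions [L M T^-2].

Left side: [L]
Right side: [I^-1 L M T^-2]

The two sides have different dimensions, so the equation is NOT dimensionally consistent.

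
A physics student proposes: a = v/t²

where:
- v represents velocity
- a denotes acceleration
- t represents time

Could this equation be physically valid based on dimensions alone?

No

v (velocity) has dimensions [L T^-1].
a (acceleration) has dimensions [L T^-2].
t (time) has dimensions [T].

Left side: [L T^-2]
Right side: [L T^-3]

The two sides have different dimensions, so the equation is NOT dimensionally consistent.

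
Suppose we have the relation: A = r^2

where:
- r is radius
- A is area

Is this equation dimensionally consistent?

Yes

r (radius) has dimensions [L].
A (area) has dimensions [L^2].

Left side: [L^2]
Right side: [L^2]

Both sides have the same dimensions, so the equation is dimensionally consistent.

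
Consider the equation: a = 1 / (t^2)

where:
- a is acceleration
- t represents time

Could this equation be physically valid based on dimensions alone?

No

a (acceleration) has dimensions [L T^-2].
t (time) has dimensions [T].

Left side: [L T^-2]
Right side: [T^-2]

The two sides have different dimensions, so the equation is NOT dimensionally consistent.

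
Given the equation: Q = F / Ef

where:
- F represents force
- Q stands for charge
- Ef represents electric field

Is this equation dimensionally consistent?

Yes

F (force) has dimensions [L M T^-2].
Q (charge) has dimensions [I T].
Ef (electric field) has dimensions [I^-1 L M T^-3].

Left side: [I T]
Right side: [I T]

Both sides have the same dimensions, so the equation is dimensionally consistent.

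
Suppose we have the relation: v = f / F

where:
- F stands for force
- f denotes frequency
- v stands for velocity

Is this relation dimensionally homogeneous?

No

F (force) has dimensions [L M T^-2].
f (frequency) has dimensions [T^-1].
v (velocity) has dimensions [L T^-1].

Left side: [L T^-1]
Right side: [L^-1 M^-1 T]

The two sides have different dimensions, so the equation is NOT dimensionally consistent.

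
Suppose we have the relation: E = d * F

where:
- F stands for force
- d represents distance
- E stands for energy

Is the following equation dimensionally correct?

Yes

F (force) has dimensions [L M T^-2].
d (distance) has dimensions [L].
E (energy) has dimensions [L^2 M T^-2].

Left side: [L^2 M T^-2]
Right side: [L^2 M T^-2]

Both sides have the same dimensions, so the equation is dimensionally consistent.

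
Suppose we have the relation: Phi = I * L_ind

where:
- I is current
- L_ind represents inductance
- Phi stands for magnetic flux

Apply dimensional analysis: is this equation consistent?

Yes

I (current) has dimensions [I].
L_ind (inductance) has dimensions [I^-2 L^2 M T^-2].
Phi (magnetic flux) has dimensions [I^-1 L^2 M T^-2].

Left side: [I^-1 L^2 M T^-2]
Right side: [I^-1 L^2 M T^-2]

Both sides have the same dimensions, so the equation is dimensionally consistent.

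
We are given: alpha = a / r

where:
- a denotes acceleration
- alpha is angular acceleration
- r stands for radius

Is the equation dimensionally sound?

Yes

a (acceleration) has dimensions [L T^-2].
alpha (angular acceleration) has dimensions [T^-2].
r (radius) has dimensions [L].

Left side: [T^-2]
Right side: [T^-2]

Both sides have the same dimensions, so the equation is dimensionally consistent.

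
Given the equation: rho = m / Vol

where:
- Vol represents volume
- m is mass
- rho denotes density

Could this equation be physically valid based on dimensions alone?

Yes

Vol (volume) has dimensions [L^3].
m (mass) has dimensions [M].
rho (density) has dimensions [L^-3 M].

Left side: [L^-3 M]
Right side: [L^-3 M]

Both sides have the same dimensions, so the equation is dimensionally consistent.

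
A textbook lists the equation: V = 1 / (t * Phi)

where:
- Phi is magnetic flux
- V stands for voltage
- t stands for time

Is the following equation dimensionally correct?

No

Phi (magnetic flux) has dimensions [I^-1 L^2 M T^-2].
V (voltage) has dimensions [I^-1 L^2 M T^-3].
t (time) has dimensions [T].

Left side: [I^-1 L^2 M T^-3]
Right side: [I L^-2 M^-1 T]

The two sides have different dimensions, so the equation is NOT dimensionally consistent.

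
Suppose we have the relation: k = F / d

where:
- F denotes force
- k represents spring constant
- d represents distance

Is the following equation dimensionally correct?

Yes

F (force) has dimensions [L M T^-2].
k (spring constant) has dimensions [M T^-2].
d (distance) has dimensions [L].

Left side: [M T^-2]
Right side: [M T^-2]

Both sides have the same dimensions, so the equation is dimensionally consistent.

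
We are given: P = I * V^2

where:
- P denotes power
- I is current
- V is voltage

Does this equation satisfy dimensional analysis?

No

P (power) has dimensions [L^2 M T^-3].
I (current) has dimensions [I].
V (voltage) has dimensions [I^-1 L^2 M T^-3].

Left side: [L^2 M T^-3]
Right side: [I^-1 L^4 M^2 T^-6]

The two sides have different dimensions, so the equation is NOT dimensionally consistent.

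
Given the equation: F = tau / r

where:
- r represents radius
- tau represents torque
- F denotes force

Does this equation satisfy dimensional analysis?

Yes

r (radius) has dimensions [L].
tau (torque) has dimensions [L^2 M T^-2].
F (force) has dimensions [L M T^-2].

Left side: [L M T^-2]
Right side: [L M T^-2]

Both sides have the same dimensions, so the equation is dimensionally consistent.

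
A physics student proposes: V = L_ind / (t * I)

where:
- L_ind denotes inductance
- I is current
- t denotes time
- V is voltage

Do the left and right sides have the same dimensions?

No

L_ind (inductance) has dimensions [I^-2 L^2 M T^-2].
I (current) has dimensions [I].
t (time) has dimensions [T].
V (voltage) has dimensions [I^-1 L^2 M T^-3].

Left side: [I^-1 L^2 M T^-3]
Right side: [I^-3 L^2 M T^-3]

The two sides have different dimensions, so the equation is NOT dimensionally consistent.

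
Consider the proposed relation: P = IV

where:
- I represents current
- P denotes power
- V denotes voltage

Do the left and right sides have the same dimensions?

Yes

I (current) has dimensions [I].
P (power) has dimensions [L^2 M T^-3].
V (voltage) has dimensions [I^-1 L^2 M T^-3].

Left side: [L^2 M T^-3]
Right side: [L^2 M T^-3]

Both sides have the same dimensions, so the equation is dimensionally consistent.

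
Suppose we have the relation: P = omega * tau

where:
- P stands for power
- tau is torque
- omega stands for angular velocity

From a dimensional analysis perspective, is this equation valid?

Yes

P (power) has dimensions [L^2 M T^-3].
tau (torque) has dimensions [L^2 M T^-2].
omega (angular velocity) has dimensions [T^-1].

Left side: [L^2 M T^-3]
Right side: [L^2 M T^-3]

Both sides have the same dimensions, so the equation is dimensionally consistent.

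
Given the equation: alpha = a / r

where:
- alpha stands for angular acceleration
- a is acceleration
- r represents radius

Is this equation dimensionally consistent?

Yes

alpha (angular acceleration) has dimensions [T^-2].
a (acceleration) has dimensions [L T^-2].
r (radius) has dimensions [L].

Left side: [T^-2]
Right side: [T^-2]

Both sides have the same dimensions, so the equation is dimensionally consistent.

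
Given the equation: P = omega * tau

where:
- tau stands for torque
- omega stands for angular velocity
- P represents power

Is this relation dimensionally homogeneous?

Yes

tau (torque) has dimensions [L^2 M T^-2].
omega (angular velocity) has dimensions [T^-1].
P (power) has dimensions [L^2 M T^-3].

Left side: [L^2 M T^-3]
Right side: [L^2 M T^-3]

Both sides have the same dimensions, so the equation is dimensionally consistent.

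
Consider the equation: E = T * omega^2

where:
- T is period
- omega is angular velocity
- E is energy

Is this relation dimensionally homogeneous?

No

T (period) has dimensions [T].
omega (angular velocity) has dimensions [T^-1].
E (energy) has dimensions [L^2 M T^-2].

Left side: [L^2 M T^-2]
Right side: [T^-1]

The two sides have different dimensions, so the equation is NOT dimensionally consistent.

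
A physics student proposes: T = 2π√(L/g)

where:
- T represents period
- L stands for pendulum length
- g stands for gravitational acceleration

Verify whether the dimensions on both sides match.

Yes

T (period) has dimensions [T].
L (pendulum length) has dimensions [L].
g (gravitational acceleration) has dimensions [L T^-2].

Left side: [T]
Right side: [T]

Both sides have the same dimensions, so the equation is dimensionally consistent.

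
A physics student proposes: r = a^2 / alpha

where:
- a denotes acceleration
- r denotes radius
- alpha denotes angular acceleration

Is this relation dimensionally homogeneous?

No

a (acceleration) has dimensions [L T^-2].
r (radius) has dimensions [L].
alpha (angular acceleration) has dimensions [T^-2].

Left side: [L]
Right side: [L^2 T^-2]

The two sides have different dimensions, so the equation is NOT dimensionally consistent.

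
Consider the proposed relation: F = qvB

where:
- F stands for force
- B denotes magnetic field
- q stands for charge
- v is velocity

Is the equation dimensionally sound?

Yes

F (force) has dimensions [L M T^-2].
B (magnetic field) has dimensions [I^-1 M T^-2].
q (charge) has dimensions [I T].
v (velocity) has dimensions [L T^-1].

Left side: [L M T^-2]
Right side: [L M T^-2]

Both sides have the same dimensions, so the equation is dimensionally consistent.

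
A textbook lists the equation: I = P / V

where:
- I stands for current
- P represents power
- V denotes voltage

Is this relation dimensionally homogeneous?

Yes

I (current) has dimensions [I].
P (power) has dimensions [L^2 M T^-3].
V (voltage) has dimensions [I^-1 L^2 M T^-3].

Left side: [I]
Right side: [I]

Both sides have the same dimensions, so the equation is dimensionally consistent.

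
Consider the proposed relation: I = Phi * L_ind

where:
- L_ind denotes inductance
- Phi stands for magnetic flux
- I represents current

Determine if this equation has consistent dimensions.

No

L_ind (inductance) has dimensions [I^-2 L^2 M T^-2].
Phi (magnetic flux) has dimensions [I^-1 L^2 M T^-2].
I (current) has dimensions [I].

Left side: [I]
Right side: [I^-3 L^4 M^2 T^-4]

The two sides have different dimensions, so the equation is NOT dimensionally consistent.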